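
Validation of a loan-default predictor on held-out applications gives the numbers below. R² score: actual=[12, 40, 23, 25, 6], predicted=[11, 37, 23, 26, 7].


ȳ = 21.2
SS_res = Σ(y-ŷ)² = 12
SS_tot = Σ(y-ȳ)² = 686.8
R² = 1 - SS_res/SS_tot = 1 - 0.0175 = 0.9825

0.9825


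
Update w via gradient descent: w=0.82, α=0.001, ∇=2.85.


w_new = w - α·∇
= 0.82 - 0.001·2.85
= 0.82 - 0.00285
= 0.81715

0.81715


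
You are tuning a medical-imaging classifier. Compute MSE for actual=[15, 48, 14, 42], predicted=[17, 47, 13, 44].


Squared errors: (15-17)²=4, (48-47)²=1, (14-13)²=1, (42-44)²=4
Sum = 10
MSE = 10/4 = 5/2

5/2


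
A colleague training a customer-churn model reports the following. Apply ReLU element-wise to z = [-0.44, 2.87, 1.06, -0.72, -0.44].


ReLU(-0.44) = max(0, -0.44) = 0.0
ReLU(2.87) = max(0, 2.87) = 2.87
ReLU(1.06) = max(0, 1.06) = 1.06
ReLU(-0.72) = max(0, -0.72) = 0.0
ReLU(-0.44) = max(0, -0.44) = 0.0
result = [0.0, 2.87, 1.06, 0.0, 0.0]

[0.0, 2.87, 1.06, 0.0, 0.0]


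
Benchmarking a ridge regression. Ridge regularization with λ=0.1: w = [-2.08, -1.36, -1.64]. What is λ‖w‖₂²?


‖w‖₂² = (-2.08)² + (-1.36)² + (-1.64)²
     = 4.3264 + 1.8496 + 2.6896
     = 8.8656
λ·‖w‖₂² = 0.1·8.8656 = 0.88656

0.88656


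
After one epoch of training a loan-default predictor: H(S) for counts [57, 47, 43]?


Probabilities: [57/147, 47/147, 43/147] ≈ [0.3878, 0.3197, 0.2925]
H = -((57/147)·log₂(57/147) + (47/147)·log₂(47/147) + (43/147)·log₂(43/147))
  = 1.5747 bits

1.5747 bits


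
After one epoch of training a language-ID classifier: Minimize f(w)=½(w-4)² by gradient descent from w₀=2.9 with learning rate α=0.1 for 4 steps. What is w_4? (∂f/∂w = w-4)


step 1: grad = 2.9-4 = -1.1; w = 2.9 - 0.1·(-1.1) = 3.01
step 2: grad = 3.01-4 = -0.99; w = 3.01 - 0.1·(-0.99) = 3.109
step 3: grad = 3.109-4 = -0.891; w = 3.109 - 0.1·(-0.891) = 3.1981
step 4: grad = 3.1981-4 = -0.8019; w = 3.1981 - 0.1·(-0.8019) = 3.27829

3.27829


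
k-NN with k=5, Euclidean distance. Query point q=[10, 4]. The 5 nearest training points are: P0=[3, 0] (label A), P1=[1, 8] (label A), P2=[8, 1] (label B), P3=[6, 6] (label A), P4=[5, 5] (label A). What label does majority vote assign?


d(q,P0) = 8.0623  (label A)
d(q,P1) = 9.8489  (label A)
d(q,P2) = 3.6056  (label B)
d(q,P3) = 4.4721  (label A)
d(q,P4) = 5.099  (label A)
Votes: A=4, B=1
Majority → A

A


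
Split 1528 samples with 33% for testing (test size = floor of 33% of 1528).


Test = ⌊1528·33/100⌋ = 504
Train = 1528 - 504 = 1024

Train: 1024, Test: 504


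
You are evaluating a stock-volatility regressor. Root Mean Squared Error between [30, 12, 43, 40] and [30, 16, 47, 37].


MSE = 41/4 = 10.25
RMSE = √(41/4) = 3.2016

3.2016


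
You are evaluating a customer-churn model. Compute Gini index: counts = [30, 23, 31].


Probabilities: [30/84, 23/84, 31/84] ≈ [0.3571, 0.2738, 0.369]
Σpᵢ² = (900 + 529 + 961)/84² = 2390/7056
Gini = 1 - Σpᵢ² = 1 - 2390/7056 = 0.6613

0.6613


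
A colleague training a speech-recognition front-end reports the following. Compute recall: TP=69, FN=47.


Recall = TP/(TP+FN)
= 69/(69+47)
= 69/116 = 59.48%

59.48%


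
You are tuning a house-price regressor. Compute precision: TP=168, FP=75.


Precision = TP/(TP+FP)
= 168/(168+75)
= 168/243 = 69.14%

69.14%


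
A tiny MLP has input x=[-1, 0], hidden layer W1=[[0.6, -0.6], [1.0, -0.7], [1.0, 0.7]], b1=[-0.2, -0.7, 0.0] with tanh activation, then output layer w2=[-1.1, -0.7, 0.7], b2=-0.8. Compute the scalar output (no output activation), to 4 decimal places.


z1[0] = (0.6)·(-1) + (-0.6)·(0) - 0.2 = -0.8
z1[1] = (1.0)·(-1) + (-0.7)·(0) - 0.7 = -1.7
z1[2] = (1.0)·(-1) + (0.7)·(0) + 0.0 = -1.0
h = tanh(z1) = [-0.664, -0.9354, -0.7616]
output = (-1.1)·(-0.664) + (-0.7)·(-0.9354) + (0.7)·(-0.7616) - 0.8 = 0.0521

0.0521


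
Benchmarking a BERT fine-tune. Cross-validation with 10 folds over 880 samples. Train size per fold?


Fold size = 880/10 = 88
Training per fold = 880 - 88 = 792

792


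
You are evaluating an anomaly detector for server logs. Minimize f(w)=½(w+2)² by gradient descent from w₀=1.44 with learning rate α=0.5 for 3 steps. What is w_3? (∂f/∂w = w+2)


step 1: grad = 1.44+2 = 3.44; w = 1.44 - 0.5·(3.44) = -0.28
step 2: grad = -0.28+2 = 1.72; w = -0.28 - 0.5·(1.72) = -1.14
step 3: grad = -1.14+2 = 0.86; w = -1.14 - 0.5·(0.86) = -1.57

-1.57


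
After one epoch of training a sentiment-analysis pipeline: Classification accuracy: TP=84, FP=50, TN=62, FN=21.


Accuracy = (TP+TN)/(TP+TN+FP+FN)
= (84+62)/(217)
= 146/217 = 67.28%

67.28%


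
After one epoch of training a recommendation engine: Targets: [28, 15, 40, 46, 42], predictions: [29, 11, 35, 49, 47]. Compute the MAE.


Absolute errors: |28-29|=1, |15-11|=4, |40-35|=5, |46-49|=3, |42-47|=5
Sum = 18
MAE = 18/5 = 18/5

18/5


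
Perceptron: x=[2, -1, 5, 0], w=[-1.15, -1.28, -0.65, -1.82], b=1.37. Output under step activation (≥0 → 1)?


z = (2)·(-1.15) + (-1)·(-1.28) + (5)·(-0.65) + (0)·(-1.82) + 1.37
  = -2.9
step(z) = 0 (z<0)

0


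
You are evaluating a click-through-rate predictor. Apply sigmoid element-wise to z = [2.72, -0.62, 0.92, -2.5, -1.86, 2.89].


σ(2.72) = 1/(1+e^-2.72) = 0.9382
σ(-0.62) = 1/(1+e^0.62) = 0.3498
σ(0.92) = 1/(1+e^-0.92) = 0.715
σ(-2.5) = 1/(1+e^2.5) = 0.0759
σ(-1.86) = 1/(1+e^1.86) = 0.1347
σ(2.89) = 1/(1+e^-2.89) = 0.9473
result = [0.9382, 0.3498, 0.715, 0.0759, 0.1347, 0.9473]

[0.9382, 0.3498, 0.715, 0.0759, 0.1347, 0.9473]


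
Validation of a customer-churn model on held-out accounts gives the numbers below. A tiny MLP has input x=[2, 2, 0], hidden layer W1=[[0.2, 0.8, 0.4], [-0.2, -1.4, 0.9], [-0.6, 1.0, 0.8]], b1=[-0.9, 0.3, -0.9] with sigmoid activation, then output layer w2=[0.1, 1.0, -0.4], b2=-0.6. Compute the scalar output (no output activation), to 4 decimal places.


z1[0] = (0.2)·(2) + (0.8)·(2) + (0.4)·(0) - 0.9 = 1.1
z1[1] = (-0.2)·(2) + (-1.4)·(2) + (0.9)·(0) + 0.3 = -2.9
z1[2] = (-0.6)·(2) + (1.0)·(2) + (0.8)·(0) - 0.9 = -0.1
h = sigmoid(z1) = [0.7503, 0.0522, 0.475]
output = (0.1)·(0.7503) + (1.0)·(0.0522) + (-0.4)·(0.475) - 0.6 = -0.6628

-0.6628


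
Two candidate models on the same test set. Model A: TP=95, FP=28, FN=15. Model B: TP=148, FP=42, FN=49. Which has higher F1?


Model A: P=95/123=0.7724, R=95/110=0.8636, F1=2PR/(P+R)=2TP/(2TP+FP+FN)=190/233=0.8155
Model B: P=148/190=0.7789, R=148/197=0.7513, F1=2PR/(P+R)=2TP/(2TP+FP+FN)=296/387=0.7649
0.8155 > 0.7649 → Model A

Model A


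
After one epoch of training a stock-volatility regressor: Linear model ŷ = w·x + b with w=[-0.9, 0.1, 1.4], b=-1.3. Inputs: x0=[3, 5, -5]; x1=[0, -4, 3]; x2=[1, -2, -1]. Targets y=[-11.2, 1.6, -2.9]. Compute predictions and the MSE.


ŷ0 = (-0.9)·(3) + (0.1)·(5) + (1.4)·(-5) - 1.3 = -10.5
ŷ1 = (-0.9)·(0) + (0.1)·(-4) + (1.4)·(3) - 1.3 = 2.5
ŷ2 = (-0.9)·(1) + (0.1)·(-2) + (1.4)·(-1) - 1.3 = -3.8
errors² = [0.49, 0.81, 0.81]
MSE = 2.1100/3 = 0.7033

0.7033


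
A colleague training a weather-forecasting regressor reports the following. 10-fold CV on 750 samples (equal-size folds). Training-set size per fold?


Fold size = 750/10 = 75
Training per fold = 750 - 75 = 675

675


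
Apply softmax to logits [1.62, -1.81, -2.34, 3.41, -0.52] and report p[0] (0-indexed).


Exponentials: e^1.62=5.0531, e^-1.81=0.1637, e^-2.34=0.0963, e^3.41=30.2652, e^-0.52=0.5945
Sum = 36.1728
Softmax = [0.1397, 0.0045, 0.0027, 0.8367, 0.0164]
p[0] = 5.0531/36.1728 = 0.1397

0.1397


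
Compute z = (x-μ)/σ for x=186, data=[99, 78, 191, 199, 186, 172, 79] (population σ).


μ = 143.4286, σ = 51.2497
z = (186 - 143.4286)/51.2497 = 0.8307

0.8307


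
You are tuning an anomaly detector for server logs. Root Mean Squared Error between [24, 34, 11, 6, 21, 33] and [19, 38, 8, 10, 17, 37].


MSE = 98/6 = 16.3333
RMSE = √(98/6) = 4.0415

4.0415


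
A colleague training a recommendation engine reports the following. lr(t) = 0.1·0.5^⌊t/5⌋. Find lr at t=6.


n_drops = ⌊6/5⌋ = 1
lr = 0.1·0.5^1 = 0.1·0.5 = 0.05

0.05


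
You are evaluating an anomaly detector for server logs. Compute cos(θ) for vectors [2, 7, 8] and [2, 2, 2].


A·B = 2·2 + 7·2 + 8·2 = 34
‖A‖ = √117 = 10.8167, ‖B‖ = √12 = 3.4641
cos = 34/(√117·√12) = 34/√1404 = 0.9074

0.9074


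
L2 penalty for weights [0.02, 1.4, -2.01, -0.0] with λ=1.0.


‖w‖₂² = (0.02)² + (1.4)² + (-2.01)² + (-0.0)²
     = 0.0004 + 1.96 + 4.0401 + 0
     = 6.0005
λ·‖w‖₂² = 1.0·6.0005 = 6.0005

6.0005


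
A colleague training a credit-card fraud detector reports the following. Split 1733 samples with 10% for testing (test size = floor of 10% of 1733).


Test = ⌊1733·10/100⌋ = 173
Train = 1733 - 173 = 1560

Train: 1560, Test: 173


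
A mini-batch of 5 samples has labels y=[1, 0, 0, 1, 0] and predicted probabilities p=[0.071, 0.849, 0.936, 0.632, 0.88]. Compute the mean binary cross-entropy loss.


L[0] = -ln(0.071) = 2.6451
L[1] = -ln(1-0.849) = -ln(0.151) = 1.8905
L[2] = -ln(1-0.936) = -ln(0.064) = 2.7489
L[3] = -ln(0.632) = 0.4589
L[4] = -ln(1-0.88) = -ln(0.12) = 2.1203
mean = (2.6451 + 1.8905 + 2.7489 + 0.4589 + 2.1203)/5 = 1.9727

1.9727


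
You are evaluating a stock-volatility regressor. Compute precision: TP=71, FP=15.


Precision = TP/(TP+FP)
= 71/(71+15)
= 71/86 = 82.56%

82.56%


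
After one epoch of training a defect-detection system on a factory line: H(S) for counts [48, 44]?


Probabilities: [48/92, 44/92] ≈ [0.5217, 0.4783]
H = -((48/92)·log₂(48/92) + (44/92)·log₂(44/92))
  = 0.9986 bits

0.9986 bits


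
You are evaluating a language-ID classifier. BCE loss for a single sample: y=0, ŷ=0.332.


BCE = -[y·ln(p) + (1-y)·ln(1-p)]
= -0 - 1·ln(1-0.332)
= -ln(0.668) = 0.4035

0.4035


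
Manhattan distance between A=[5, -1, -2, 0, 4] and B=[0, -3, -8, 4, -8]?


d = |5-0| + |-1+ 3| + |-2+ 8| + |0-4| + |4+ 8|
  = 5 + 2 + 6 + 4 + 12
  = 29

29


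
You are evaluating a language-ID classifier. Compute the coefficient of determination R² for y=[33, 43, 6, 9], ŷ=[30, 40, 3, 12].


ȳ = 22.75
SS_res = Σ(y-ŷ)² = 36
SS_tot = Σ(y-ȳ)² = 984.75
R² = 1 - SS_res/SS_tot = 1 - 0.0366 = 0.9634

0.9634


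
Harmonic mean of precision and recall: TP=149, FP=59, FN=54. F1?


Precision = 149/208 = 0.7163
Recall = 149/203 = 0.734
F1 = 2·P·R/(P+R) = 2·TP/(2·TP+FP+FN) = 298/(298+59+54) = 298/411 = 0.7251

0.7251


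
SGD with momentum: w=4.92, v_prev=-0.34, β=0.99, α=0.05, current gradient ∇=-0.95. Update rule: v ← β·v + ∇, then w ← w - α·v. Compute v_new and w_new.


v_new = 0.99·-0.34 - 0.95 = -0.3366 - 0.95 = -1.2866
w_new = 4.92 - 0.05·-1.2866 = 4.92 + 0.06433 = 4.98433

v_new=-1.2866, w_new=4.98433


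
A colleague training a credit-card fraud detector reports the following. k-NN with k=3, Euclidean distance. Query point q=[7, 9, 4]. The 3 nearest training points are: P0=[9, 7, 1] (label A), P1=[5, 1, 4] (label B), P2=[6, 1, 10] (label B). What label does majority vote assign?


d(q,P0) = 4.1231  (label A)
d(q,P1) = 8.2462  (label B)
d(q,P2) = 10.0499  (label B)
Votes: A=1, B=2
Majority → B

B


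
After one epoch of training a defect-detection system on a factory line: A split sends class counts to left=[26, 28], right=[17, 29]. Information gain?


Parent = [43, 57], H_parent = 0.9858
H_left = 0.999 (n=54), H_right = 0.9503 (n=46)
H_children = (54/100)·0.999 + (46/100)·0.9503 = 0.9766
IG = 0.9858 - 0.9766 = 0.0092

0.0092


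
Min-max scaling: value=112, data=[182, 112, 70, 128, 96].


min=70, max=182
(112-70)/(182-70) = 42/112 = 0.375

0.375


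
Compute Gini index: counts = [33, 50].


Probabilities: [33/83, 50/83] ≈ [0.3976, 0.6024]
Σpᵢ² = (1089 + 2500)/83² = 3589/6889
Gini = 1 - Σpᵢ² = 1 - 3589/6889 = 0.479

0.479


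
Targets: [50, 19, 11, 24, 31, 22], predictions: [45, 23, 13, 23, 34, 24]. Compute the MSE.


Squared errors: (50-45)²=25, (19-23)²=16, (11-13)²=4, (24-23)²=1, (31-34)²=9, (22-24)²=4
Sum = 59
MSE = 59/6 = 59/6

59/6


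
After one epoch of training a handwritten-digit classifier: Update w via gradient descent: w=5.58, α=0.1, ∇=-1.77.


w_new = w - α·∇
= 5.58 - 0.1·-1.77
= 5.58 + 0.177
= 5.757

5.757


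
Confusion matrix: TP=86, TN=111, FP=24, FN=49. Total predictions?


Total = TP + TN + FP + FN
= 86 + 111 + 24 + 49
= 270
(Predicted positive: 110, predicted negative: 160)

270


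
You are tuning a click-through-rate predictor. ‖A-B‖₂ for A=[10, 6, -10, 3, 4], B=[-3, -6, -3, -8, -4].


d = √((10+ 3)² + (6+ 6)² + (-10+ 3)² + (3+ 8)² + (4+ 4)²)
  = √(169 + 144 + 49 + 121 + 64)
  = √547 = 23.388

23.388


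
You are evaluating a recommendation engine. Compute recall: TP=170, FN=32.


Recall = TP/(TP+FN)
= 170/(170+32)
= 170/202 = 84.16%

84.16%


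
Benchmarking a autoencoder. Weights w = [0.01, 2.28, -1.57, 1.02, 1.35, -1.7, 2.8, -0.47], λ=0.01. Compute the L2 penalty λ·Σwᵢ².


‖w‖₂² = (0.01)² + (2.28)² + (-1.57)² + (1.02)² + (1.35)² + (-1.7)² + (2.8)² + (-0.47)²
     = 0.0001 + 5.1984 + 2.4649 + 1.0404 + 1.8225 + 2.89 + 7.84 + 0.2209
     = 21.4772
λ·‖w‖₂² = 0.01·21.4772 = 0.214772

0.214772


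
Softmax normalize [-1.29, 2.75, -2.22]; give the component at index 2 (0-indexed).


Exponentials: e^-1.29=0.2753, e^2.75=15.6426, e^-2.22=0.1086
Sum = 16.0265
Softmax = [0.0172, 0.976, 0.0068]
p[2] = 0.1086/16.0265 = 0.0068

0.0068


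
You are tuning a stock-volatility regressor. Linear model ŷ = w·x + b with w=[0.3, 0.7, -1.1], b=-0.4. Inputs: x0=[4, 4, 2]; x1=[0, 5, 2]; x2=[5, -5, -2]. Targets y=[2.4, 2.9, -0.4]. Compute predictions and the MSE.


ŷ0 = (0.3)·(4) + (0.7)·(4) + (-1.1)·(2) - 0.4 = 1.4
ŷ1 = (0.3)·(0) + (0.7)·(5) + (-1.1)·(2) - 0.4 = 0.9
ŷ2 = (0.3)·(5) + (0.7)·(-5) + (-1.1)·(-2) - 0.4 = -0.2
errors² = [1.0, 4.0, 0.04]
MSE = 5.0400/3 = 1.68

1.68


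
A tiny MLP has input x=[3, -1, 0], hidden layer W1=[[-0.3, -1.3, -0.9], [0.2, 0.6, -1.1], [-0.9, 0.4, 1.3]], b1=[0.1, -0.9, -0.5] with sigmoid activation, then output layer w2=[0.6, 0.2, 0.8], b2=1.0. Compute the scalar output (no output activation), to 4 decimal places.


z1[0] = (-0.3)·(3) + (-1.3)·(-1) + (-0.9)·(0) + 0.1 = 0.5
z1[1] = (0.2)·(3) + (0.6)·(-1) + (-1.1)·(0) - 0.9 = -0.9
z1[2] = (-0.9)·(3) + (0.4)·(-1) + (1.3)·(0) - 0.5 = -3.6
h = sigmoid(z1) = [0.6225, 0.2891, 0.0266]
output = (0.6)·(0.6225) + (0.2)·(0.2891) + (0.8)·(0.0266) + 1.0 = 1.4526

1.4526


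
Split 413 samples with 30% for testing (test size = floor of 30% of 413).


Test = ⌊413·30/100⌋ = 123
Train = 413 - 123 = 290

Train: 290, Test: 123


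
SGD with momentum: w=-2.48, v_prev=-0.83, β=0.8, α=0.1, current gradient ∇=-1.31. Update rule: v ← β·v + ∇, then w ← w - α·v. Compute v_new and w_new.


v_new = 0.8·-0.83 - 1.31 = -0.664 - 1.31 = -1.974
w_new = -2.48 - 0.1·-1.974 = -2.48 + 0.1974 = -2.2826

v_new=-1.974, w_new=-2.2826


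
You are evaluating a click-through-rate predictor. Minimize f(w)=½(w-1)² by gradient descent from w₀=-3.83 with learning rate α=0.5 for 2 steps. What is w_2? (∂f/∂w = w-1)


step 1: grad = -3.83-1 = -4.83; w = -3.83 - 0.5·(-4.83) = -1.415
step 2: grad = -1.415-1 = -2.415; w = -1.415 - 0.5·(-2.415) = -0.2075

-0.2075


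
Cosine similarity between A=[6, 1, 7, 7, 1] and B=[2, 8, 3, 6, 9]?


A·B = 6·2 + 1·8 + 7·3 + 7·6 + 1·9 = 92
‖A‖ = √136 = 11.6619, ‖B‖ = √194 = 13.9284
cos = 92/(√136·√194) = 92/√26384 = 0.5664

0.5664


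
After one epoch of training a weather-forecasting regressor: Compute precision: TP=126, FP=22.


Precision = TP/(TP+FP)
= 126/(126+22)
= 126/148 = 85.14%

85.14%


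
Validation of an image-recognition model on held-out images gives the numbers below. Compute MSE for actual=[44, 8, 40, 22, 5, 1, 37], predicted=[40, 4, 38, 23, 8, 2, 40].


Squared errors: (44-40)²=16, (8-4)²=16, (40-38)²=4, (22-23)²=1, (5-8)²=9, (1-2)²=1, (37-40)²=9
Sum = 56
MSE = 56/7 = 8

8


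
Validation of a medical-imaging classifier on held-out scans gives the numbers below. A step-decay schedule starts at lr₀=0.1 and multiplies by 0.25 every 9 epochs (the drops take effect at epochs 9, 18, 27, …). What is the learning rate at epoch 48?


n_drops = ⌊48/9⌋ = 5
lr = 0.1·0.25^5 = 0.1·0.0009765625 = 0.00009765625

0.00009765625


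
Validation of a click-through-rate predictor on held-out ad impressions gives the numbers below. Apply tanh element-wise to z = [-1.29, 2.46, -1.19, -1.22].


tanh(-1.29) = -0.8591
tanh(2.46) = 0.9855
tanh(-1.19) = -0.8306
tanh(-1.22) = -0.8397
result = [-0.8591, 0.9855, -0.8306, -0.8397]

[-0.8591, 0.9855, -0.8306, -0.8397]


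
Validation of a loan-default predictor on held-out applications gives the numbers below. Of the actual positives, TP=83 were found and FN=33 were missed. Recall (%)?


Recall = TP/(TP+FN)
= 83/(83+33)
= 83/116 = 71.55%

71.55%


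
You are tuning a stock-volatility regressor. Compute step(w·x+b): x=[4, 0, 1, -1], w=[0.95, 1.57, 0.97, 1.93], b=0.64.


z = (4)·(0.95) + (0)·(1.57) + (1)·(0.97) + (-1)·(1.93) + 0.64
  = 3.48
step(z) = 1 (z≥0)

1


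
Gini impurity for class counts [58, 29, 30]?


Probabilities: [58/117, 29/117, 30/117] ≈ [0.4957, 0.2479, 0.2564]
Σpᵢ² = (3364 + 841 + 900)/117² = 5105/13689
Gini = 1 - Σpᵢ² = 1 - 5105/13689 = 0.6271

0.6271


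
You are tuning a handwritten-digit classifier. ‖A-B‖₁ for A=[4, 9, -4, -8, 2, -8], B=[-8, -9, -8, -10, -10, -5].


d = |4+ 8| + |9+ 9| + |-4+ 8| + |-8+ 10| + |2+ 10| + |-8+ 5|
  = 12 + 18 + 4 + 2 + 12 + 3
  = 51

51


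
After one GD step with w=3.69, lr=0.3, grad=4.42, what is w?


w_new = w - α·∇
= 3.69 - 0.3·4.42
= 3.69 - 1.326
= 2.364

2.364


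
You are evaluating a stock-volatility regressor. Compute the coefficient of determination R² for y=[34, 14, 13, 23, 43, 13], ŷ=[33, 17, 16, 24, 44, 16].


ȳ = 23.3333
SS_res = Σ(y-ŷ)² = 30
SS_tot = Σ(y-ȳ)² = 801.33
R² = 1 - SS_res/SS_tot = 1 - 0.0374 = 0.9626

0.9626


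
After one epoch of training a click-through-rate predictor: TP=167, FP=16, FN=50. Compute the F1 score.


Precision = 167/183 = 0.9126
Recall = 167/217 = 0.7696
F1 = 2·P·R/(P+R) = 2·TP/(2·TP+FP+FN) = 334/(334+16+50) = 334/400 = 0.835

0.835


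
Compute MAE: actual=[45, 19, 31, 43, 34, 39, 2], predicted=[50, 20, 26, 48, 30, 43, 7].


Absolute errors: |45-50|=5, |19-20|=1, |31-26|=5, |43-48|=5, |34-30|=4, |39-43|=4, |2-7|=5
Sum = 29
MAE = 29/7 = 29/7

29/7


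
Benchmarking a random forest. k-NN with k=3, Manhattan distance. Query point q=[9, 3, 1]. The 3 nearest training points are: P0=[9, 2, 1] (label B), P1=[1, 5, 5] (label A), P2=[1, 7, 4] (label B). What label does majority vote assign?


d(q,P0) = 1  (label B)
d(q,P1) = 14  (label A)
d(q,P2) = 15  (label B)
Votes: A=1, B=2
Majority → B

B


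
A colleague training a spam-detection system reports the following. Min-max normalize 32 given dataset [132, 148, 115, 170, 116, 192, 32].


min=32, max=192
(32-32)/(192-32) = 0/160 = 0.0

0.0


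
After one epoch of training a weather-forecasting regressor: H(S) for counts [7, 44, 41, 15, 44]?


Probabilities: [7/151, 44/151, 41/151, 15/151, 44/151] ≈ [0.0464, 0.2914, 0.2715, 0.0993, 0.2914]
H = -((7/151)·log₂(7/151) + (44/151)·log₂(44/151) + (41/151)·log₂(41/151) + (15/151)·log₂(15/151) + (44/151)·log₂(44/151))
  = 2.0838 bits

2.0838 bits


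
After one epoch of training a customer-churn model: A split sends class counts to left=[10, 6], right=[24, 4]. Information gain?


Parent = [34, 10], H_parent = 0.7732
H_left = 0.9544 (n=16), H_right = 0.5917 (n=28)
H_children = (16/44)·0.9544 + (28/44)·0.5917 = 0.7236
IG = 0.7732 - 0.7236 = 0.0496

0.0496


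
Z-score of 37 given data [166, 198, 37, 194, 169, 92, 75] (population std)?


μ = 133, σ = 59.2718
z = (37 - 133)/59.2718 = -1.6197

-1.6197


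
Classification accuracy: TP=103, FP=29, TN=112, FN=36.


Accuracy = (TP+TN)/(TP+TN+FP+FN)
= (103+112)/(280)
= 215/280 = 76.79%

76.79%


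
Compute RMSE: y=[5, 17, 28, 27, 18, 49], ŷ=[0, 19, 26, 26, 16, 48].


MSE = 39/6 = 6.5
RMSE = √(39/6) = 2.5495

2.5495


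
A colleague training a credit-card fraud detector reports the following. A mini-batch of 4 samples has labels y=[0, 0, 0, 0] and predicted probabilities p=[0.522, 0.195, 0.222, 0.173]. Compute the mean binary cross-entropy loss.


L[0] = -ln(1-0.522) = -ln(0.478) = 0.7381
L[1] = -ln(1-0.195) = -ln(0.805) = 0.2169
L[2] = -ln(1-0.222) = -ln(0.778) = 0.251
L[3] = -ln(1-0.173) = -ln(0.827) = 0.19
mean = (0.7381 + 0.2169 + 0.251 + 0.19)/4 = 0.349

0.349


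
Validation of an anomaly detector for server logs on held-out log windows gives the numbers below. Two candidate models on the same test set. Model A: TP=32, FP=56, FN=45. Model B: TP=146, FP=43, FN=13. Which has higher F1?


Model A: P=32/88=0.3636, R=32/77=0.4156, F1=2PR/(P+R)=2TP/(2TP+FP+FN)=64/165=0.3879
Model B: P=146/189=0.7725, R=146/159=0.9182, F1=2PR/(P+R)=2TP/(2TP+FP+FN)=292/348=0.8391
0.3879 < 0.8391 → Model B

Model B


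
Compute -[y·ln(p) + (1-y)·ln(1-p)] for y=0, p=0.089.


BCE = -[y·ln(p) + (1-y)·ln(1-p)]
= -0 - 1·ln(1-0.089)
= -ln(0.911) = 0.0932

0.0932


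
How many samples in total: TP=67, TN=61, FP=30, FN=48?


Total = TP + TN + FP + FN
= 67 + 61 + 30 + 48
= 206
(Predicted positive: 97, predicted negative: 109)

206


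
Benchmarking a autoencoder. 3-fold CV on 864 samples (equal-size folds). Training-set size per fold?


Fold size = 864/3 = 288
Training per fold = 864 - 288 = 576

576


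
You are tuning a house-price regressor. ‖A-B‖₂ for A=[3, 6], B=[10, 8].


d = √((3-10)² + (6-8)²)
  = √(49 + 4)
  = √53 = 7.2801

7.2801


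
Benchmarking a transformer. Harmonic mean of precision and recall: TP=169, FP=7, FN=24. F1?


Precision = 169/176 = 0.9602
Recall = 169/193 = 0.8756
F1 = 2·P·R/(P+R) = 2·TP/(2·TP+FP+FN) = 338/(338+7+24) = 338/369 = 0.916

0.916


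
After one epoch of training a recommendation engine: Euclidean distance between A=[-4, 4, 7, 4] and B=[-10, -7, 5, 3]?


d = √((-4+ 10)² + (4+ 7)² + (7-5)² + (4-3)²)
  = √(36 + 121 + 4 + 1)
  = √162 = 12.7279

12.7279


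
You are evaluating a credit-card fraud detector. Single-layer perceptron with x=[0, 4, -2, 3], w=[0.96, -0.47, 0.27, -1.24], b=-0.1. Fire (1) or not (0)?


z = (0)·(0.96) + (4)·(-0.47) + (-2)·(0.27) + (3)·(-1.24) - 0.1
  = -6.24
step(z) = 0 (z<0)

0


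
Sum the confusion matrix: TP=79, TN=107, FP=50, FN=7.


Total = TP + TN + FP + FN
= 79 + 107 + 50 + 7
= 243
(Predicted positive: 129, predicted negative: 114)

243


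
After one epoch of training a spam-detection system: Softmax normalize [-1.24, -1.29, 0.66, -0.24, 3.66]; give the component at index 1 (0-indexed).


Exponentials: e^-1.24=0.2894, e^-1.29=0.2753, e^0.66=1.9348, e^-0.24=0.7866, e^3.66=38.8613
Sum = 42.1474
Softmax = [0.0069, 0.0065, 0.0459, 0.0187, 0.922]
p[1] = 0.2753/42.1474 = 0.0065

0.0065


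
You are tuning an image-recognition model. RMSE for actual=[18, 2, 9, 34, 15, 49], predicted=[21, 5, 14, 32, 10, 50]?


MSE = 73/6 = 12.1667
RMSE = √(73/6) = 3.4881

3.4881


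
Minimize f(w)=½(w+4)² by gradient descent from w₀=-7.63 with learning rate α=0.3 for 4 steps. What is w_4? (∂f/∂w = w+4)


step 1: grad = -7.63+4 = -3.63; w = -7.63 - 0.3·(-3.63) = -6.541
step 2: grad = -6.541+4 = -2.541; w = -6.541 - 0.3·(-2.541) = -5.7787
step 3: grad = -5.7787+4 = -1.7787; w = -5.7787 - 0.3·(-1.7787) = -5.24509
step 4: grad = -5.24509+4 = -1.24509; w = -5.24509 - 0.3·(-1.24509) = -4.871563

-4.871563


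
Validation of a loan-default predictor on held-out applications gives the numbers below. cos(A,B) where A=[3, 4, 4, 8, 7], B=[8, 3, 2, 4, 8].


A·B = 3·8 + 4·3 + 4·2 + 8·4 + 7·8 = 132
‖A‖ = √154 = 12.4097, ‖B‖ = √157 = 12.53
cos = 132/(√154·√157) = 132/√24178 = 0.8489

0.8489


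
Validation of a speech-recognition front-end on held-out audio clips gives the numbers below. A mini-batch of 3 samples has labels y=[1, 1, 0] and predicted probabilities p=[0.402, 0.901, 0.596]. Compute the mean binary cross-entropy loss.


L[0] = -ln(0.402) = 0.9113
L[1] = -ln(0.901) = 0.1043
L[2] = -ln(1-0.596) = -ln(0.404) = 0.9063
mean = (0.9113 + 0.1043 + 0.9063)/3 = 0.6406

0.6406


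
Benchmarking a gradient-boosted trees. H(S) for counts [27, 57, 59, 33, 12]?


Probabilities: [27/188, 57/188, 59/188, 33/188, 12/188] ≈ [0.1436, 0.3032, 0.3138, 0.1755, 0.0638]
H = -((27/188)·log₂(27/188) + (57/188)·log₂(57/188) + (59/188)·log₂(59/188) + (33/188)·log₂(33/188) + (12/188)·log₂(12/188))
  = 2.1428 bits

2.1428 bits


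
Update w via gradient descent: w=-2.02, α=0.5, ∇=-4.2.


w_new = w - α·∇
= -2.02 - 0.5·-4.2
= -2.02 + 2.1
= 0.08

0.08


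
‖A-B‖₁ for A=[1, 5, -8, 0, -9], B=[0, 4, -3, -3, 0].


d = |1-0| + |5-4| + |-8+ 3| + |0+ 3| + |-9-0|
  = 1 + 1 + 5 + 3 + 9
  = 19

19


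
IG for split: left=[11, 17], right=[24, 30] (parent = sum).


Parent = [35, 47], H_parent = 0.9845
H_left = 0.9666 (n=28), H_right = 0.9911 (n=54)
H_children = (28/82)·0.9666 + (54/82)·0.9911 = 0.9827
IG = 0.9845 - 0.9827 = 0.0018

0.0018


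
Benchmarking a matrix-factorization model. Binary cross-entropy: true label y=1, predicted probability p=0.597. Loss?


BCE = -[y·ln(p) + (1-y)·ln(1-p)]
= -1·ln(0.597) - 0
= -ln(0.597) = 0.5158

0.5158


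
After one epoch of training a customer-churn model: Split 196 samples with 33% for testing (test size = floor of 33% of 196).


Test = ⌊196·33/100⌋ = 64
Train = 196 - 64 = 132

Train: 132, Test: 64


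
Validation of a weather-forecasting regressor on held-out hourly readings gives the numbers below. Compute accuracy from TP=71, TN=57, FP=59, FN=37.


Accuracy = (TP+TN)/(TP+TN+FP+FN)
= (71+57)/(224)
= 128/224 = 57.14%

57.14%


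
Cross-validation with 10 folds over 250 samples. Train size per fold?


Fold size = 250/10 = 25
Training per fold = 250 - 25 = 225

225


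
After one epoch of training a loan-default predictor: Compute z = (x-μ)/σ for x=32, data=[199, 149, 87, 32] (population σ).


μ = 116.75, σ = 62.9936
z = (32 - 116.75)/62.9936 = -1.3454

-1.3454


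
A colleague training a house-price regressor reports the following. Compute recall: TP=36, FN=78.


Recall = TP/(TP+FN)
= 36/(36+78)
= 36/114 = 31.58%

31.58%


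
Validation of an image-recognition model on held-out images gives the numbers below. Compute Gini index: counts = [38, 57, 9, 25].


Probabilities: [38/129, 57/129, 9/129, 25/129] ≈ [0.2946, 0.4419, 0.0698, 0.1938]
Σpᵢ² = (1444 + 3249 + 81 + 625)/129² = 5399/16641
Gini = 1 - Σpᵢ² = 1 - 5399/16641 = 0.6756

0.6756


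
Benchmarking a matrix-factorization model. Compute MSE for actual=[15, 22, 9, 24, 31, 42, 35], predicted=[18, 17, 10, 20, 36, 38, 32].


Squared errors: (15-18)²=9, (22-17)²=25, (9-10)²=1, (24-20)²=16, (31-36)²=25, (42-38)²=16, (35-32)²=9
Sum = 101
MSE = 101/7 = 101/7

101/7


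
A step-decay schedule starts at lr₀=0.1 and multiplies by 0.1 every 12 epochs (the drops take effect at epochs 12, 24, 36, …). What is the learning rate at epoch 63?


n_drops = ⌊63/12⌋ = 5
lr = 0.1·0.1^5 = 0.1·0.00001 = 0.000001

0.000001


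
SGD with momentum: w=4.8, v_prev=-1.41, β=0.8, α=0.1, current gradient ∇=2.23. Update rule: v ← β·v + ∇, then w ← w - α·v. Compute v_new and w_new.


v_new = 0.8·-1.41 + 2.23 = -1.128 + 2.23 = 1.102
w_new = 4.8 - 0.1·1.102 = 4.8 - 0.1102 = 4.6898

v_new=1.102, w_new=4.6898


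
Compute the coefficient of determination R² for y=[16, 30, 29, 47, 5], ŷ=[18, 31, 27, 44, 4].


ȳ = 25.4
SS_res = Σ(y-ŷ)² = 19
SS_tot = Σ(y-ȳ)² = 1005.2
R² = 1 - SS_res/SS_tot = 1 - 0.0189 = 0.9811

0.9811


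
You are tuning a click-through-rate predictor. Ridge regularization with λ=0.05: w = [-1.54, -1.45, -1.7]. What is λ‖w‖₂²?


‖w‖₂² = (-1.54)² + (-1.45)² + (-1.7)²
     = 2.3716 + 2.1025 + 2.89
     = 7.3641
λ·‖w‖₂² = 0.05·7.3641 = 0.368205

0.368205


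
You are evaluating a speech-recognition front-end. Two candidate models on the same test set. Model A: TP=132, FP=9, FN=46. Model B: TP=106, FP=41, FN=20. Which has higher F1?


Model A: P=132/141=0.9362, R=132/178=0.7416, F1=2PR/(P+R)=2TP/(2TP+FP+FN)=264/319=0.8276
Model B: P=106/147=0.7211, R=106/126=0.8413, F1=2PR/(P+R)=2TP/(2TP+FP+FN)=212/273=0.7766
0.8276 > 0.7766 → Model A

Model A


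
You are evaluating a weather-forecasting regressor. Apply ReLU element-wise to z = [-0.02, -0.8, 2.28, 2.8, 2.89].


ReLU(-0.02) = max(0, -0.02) = 0.0
ReLU(-0.8) = max(0, -0.8) = 0.0
ReLU(2.28) = max(0, 2.28) = 2.28
ReLU(2.8) = max(0, 2.8) = 2.8
ReLU(2.89) = max(0, 2.89) = 2.89
result = [0.0, 0.0, 2.28, 2.8, 2.89]

[0.0, 0.0, 2.28, 2.8, 2.89]


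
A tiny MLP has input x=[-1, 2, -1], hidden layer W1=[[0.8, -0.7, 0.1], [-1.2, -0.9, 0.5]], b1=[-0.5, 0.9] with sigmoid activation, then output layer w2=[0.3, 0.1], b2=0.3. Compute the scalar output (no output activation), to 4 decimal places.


z1[0] = (0.8)·(-1) + (-0.7)·(2) + (0.1)·(-1) - 0.5 = -2.8
z1[1] = (-1.2)·(-1) + (-0.9)·(2) + (0.5)·(-1) + 0.9 = -0.2
h = sigmoid(z1) = [0.0573, 0.4502]
output = (0.3)·(0.0573) + (0.1)·(0.4502) + 0.3 = 0.3622

0.3622


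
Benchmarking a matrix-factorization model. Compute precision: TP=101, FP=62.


Precision = TP/(TP+FP)
= 101/(101+62)
= 101/163 = 61.96%

61.96%


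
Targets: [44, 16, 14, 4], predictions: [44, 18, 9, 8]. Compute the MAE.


Absolute errors: |44-44|=0, |16-18|=2, |14-9|=5, |4-8|=4
Sum = 11
MAE = 11/4 = 11/4

11/4


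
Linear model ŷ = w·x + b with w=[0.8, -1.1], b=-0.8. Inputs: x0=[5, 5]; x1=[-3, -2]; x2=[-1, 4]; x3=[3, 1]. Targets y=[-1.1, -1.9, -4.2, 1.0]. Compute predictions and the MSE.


ŷ0 = (0.8)·(5) + (-1.1)·(5) - 0.8 = -2.3
ŷ1 = (0.8)·(-3) + (-1.1)·(-2) - 0.8 = -1.0
ŷ2 = (0.8)·(-1) + (-1.1)·(4) - 0.8 = -6.0
ŷ3 = (0.8)·(3) + (-1.1)·(1) - 0.8 = 0.5
errors² = [1.44, 0.81, 3.24, 0.25]
MSE = 5.7400/4 = 1.435

1.435


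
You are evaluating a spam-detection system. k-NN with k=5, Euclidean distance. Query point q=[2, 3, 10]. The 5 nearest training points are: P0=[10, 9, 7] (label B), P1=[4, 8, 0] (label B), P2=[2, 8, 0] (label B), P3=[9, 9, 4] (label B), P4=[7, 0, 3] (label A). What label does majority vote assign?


d(q,P0) = 10.4403  (label B)
d(q,P1) = 11.3578  (label B)
d(q,P2) = 11.1803  (label B)
d(q,P3) = 11.0  (label B)
d(q,P4) = 9.1104  (label A)
Votes: A=1, B=4
Majority → B

B


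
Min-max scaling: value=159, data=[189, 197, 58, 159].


min=58, max=197
(159-58)/(197-58) = 101/139 = 0.7266

0.7266


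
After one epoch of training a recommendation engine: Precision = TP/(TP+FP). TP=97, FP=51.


Precision = TP/(TP+FP)
= 97/(97+51)
= 97/148 = 65.54%

65.54%


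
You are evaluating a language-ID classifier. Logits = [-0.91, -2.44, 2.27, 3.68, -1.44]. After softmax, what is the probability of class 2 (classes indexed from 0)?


Exponentials: e^-0.91=0.4025, e^-2.44=0.0872, e^2.27=9.6794, e^3.68=39.6464, e^-1.44=0.2369
Sum = 50.0524
Softmax = [0.008, 0.0017, 0.1934, 0.7921, 0.0047]
p[2] = 9.6794/50.0524 = 0.1934

0.1934


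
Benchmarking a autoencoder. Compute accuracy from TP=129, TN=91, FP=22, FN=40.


Accuracy = (TP+TN)/(TP+TN+FP+FN)
= (129+91)/(282)
= 220/282 = 78.01%

78.01%


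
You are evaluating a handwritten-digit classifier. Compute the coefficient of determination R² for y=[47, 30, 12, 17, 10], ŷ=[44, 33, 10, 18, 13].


ȳ = 23.2
SS_res = Σ(y-ŷ)² = 32
SS_tot = Σ(y-ȳ)² = 950.8
R² = 1 - SS_res/SS_tot = 1 - 0.0337 = 0.9663

0.9663


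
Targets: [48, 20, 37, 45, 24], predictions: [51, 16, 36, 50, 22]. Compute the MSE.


Squared errors: (48-51)²=9, (20-16)²=16, (37-36)²=1, (45-50)²=25, (24-22)²=4
Sum = 55
MSE = 55/5 = 11

11


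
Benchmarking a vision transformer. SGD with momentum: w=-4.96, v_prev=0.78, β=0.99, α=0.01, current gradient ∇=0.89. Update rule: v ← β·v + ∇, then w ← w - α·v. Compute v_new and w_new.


v_new = 0.99·0.78 + 0.89 = 0.7722 + 0.89 = 1.6622
w_new = -4.96 - 0.01·1.6622 = -4.96 - 0.016622 = -4.976622

v_new=1.6622, w_new=-4.976622


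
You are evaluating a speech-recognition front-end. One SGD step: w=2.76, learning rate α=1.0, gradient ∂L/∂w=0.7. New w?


w_new = w - α·∇
= 2.76 - 1.0·0.7
= 2.76 - 0.7
= 2.06

2.06


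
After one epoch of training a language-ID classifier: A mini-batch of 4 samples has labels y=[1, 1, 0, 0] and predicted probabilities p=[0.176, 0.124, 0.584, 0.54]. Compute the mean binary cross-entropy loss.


L[0] = -ln(0.176) = 1.7373
L[1] = -ln(0.124) = 2.0875
L[2] = -ln(1-0.584) = -ln(0.416) = 0.8771
L[3] = -ln(1-0.54) = -ln(0.46) = 0.7765
mean = (1.7373 + 2.0875 + 0.8771 + 0.7765)/4 = 1.3696

1.3696


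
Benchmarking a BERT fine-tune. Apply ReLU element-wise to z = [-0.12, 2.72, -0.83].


ReLU(-0.12) = max(0, -0.12) = 0.0
ReLU(2.72) = max(0, 2.72) = 2.72
ReLU(-0.83) = max(0, -0.83) = 0.0
result = [0.0, 2.72, 0.0]

[0.0, 2.72, 0.0]


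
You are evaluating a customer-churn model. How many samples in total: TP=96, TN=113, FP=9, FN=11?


Total = TP + TN + FP + FN
= 96 + 113 + 9 + 11
= 229
(Predicted positive: 105, predicted negative: 124)

229


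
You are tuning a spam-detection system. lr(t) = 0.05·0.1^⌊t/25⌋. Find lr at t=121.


n_drops = ⌊121/25⌋ = 4
lr = 0.05·0.1^4 = 0.05·0.0001 = 0.000005

0.000005


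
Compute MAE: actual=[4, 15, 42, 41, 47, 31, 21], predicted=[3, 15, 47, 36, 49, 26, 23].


Absolute errors: |4-3|=1, |15-15|=0, |42-47|=5, |41-36|=5, |47-49|=2, |31-26|=5, |21-23|=2
Sum = 20
MAE = 20/7 = 20/7

20/7


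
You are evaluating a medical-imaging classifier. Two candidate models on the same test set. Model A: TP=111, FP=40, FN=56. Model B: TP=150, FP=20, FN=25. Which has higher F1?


Model A: P=111/151=0.7351, R=111/167=0.6647, F1=2PR/(P+R)=2TP/(2TP+FP+FN)=222/318=0.6981
Model B: P=150/170=0.8824, R=150/175=0.8571, F1=2PR/(P+R)=2TP/(2TP+FP+FN)=300/345=0.8696
0.6981 < 0.8696 → Model B

Model B


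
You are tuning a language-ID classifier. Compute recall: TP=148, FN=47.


Recall = TP/(TP+FN)
= 148/(148+47)
= 148/195 = 75.9%

75.9%


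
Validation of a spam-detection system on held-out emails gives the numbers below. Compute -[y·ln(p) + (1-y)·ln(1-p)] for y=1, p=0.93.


BCE = -[y·ln(p) + (1-y)·ln(1-p)]
= -1·ln(0.93) - 0
= -ln(0.93) = 0.0726

0.0726


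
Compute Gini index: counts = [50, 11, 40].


Probabilities: [50/101, 11/101, 40/101] ≈ [0.495, 0.1089, 0.396]
Σpᵢ² = (2500 + 121 + 1600)/101² = 4221/10201
Gini = 1 - Σpᵢ² = 1 - 4221/10201 = 0.5862

0.5862


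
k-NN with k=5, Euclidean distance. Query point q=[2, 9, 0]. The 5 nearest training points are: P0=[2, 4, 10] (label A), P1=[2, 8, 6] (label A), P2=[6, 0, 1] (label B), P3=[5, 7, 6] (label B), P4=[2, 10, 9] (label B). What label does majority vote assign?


d(q,P0) = 11.1803  (label A)
d(q,P1) = 6.0828  (label A)
d(q,P2) = 9.8995  (label B)
d(q,P3) = 7.0  (label B)
d(q,P4) = 9.0554  (label B)
Votes: A=2, B=3
Majority → B

B


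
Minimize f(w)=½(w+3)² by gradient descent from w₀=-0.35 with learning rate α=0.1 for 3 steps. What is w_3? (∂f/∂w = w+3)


step 1: grad = -0.35+3 = 2.65; w = -0.35 - 0.1·(2.65) = -0.615
step 2: grad = -0.615+3 = 2.385; w = -0.615 - 0.1·(2.385) = -0.8535
step 3: grad = -0.8535+3 = 2.1465; w = -0.8535 - 0.1·(2.1465) = -1.06815

-1.06815


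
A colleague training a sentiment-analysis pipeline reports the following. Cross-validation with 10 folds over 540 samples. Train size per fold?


Fold size = 540/10 = 54
Training per fold = 540 - 54 = 486

486


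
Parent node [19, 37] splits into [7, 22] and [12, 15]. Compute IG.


Parent = [19, 37], H_parent = 0.9241
H_left = 0.7973 (n=29), H_right = 0.9911 (n=27)
H_children = (29/56)·0.7973 + (27/56)·0.9911 = 0.8907
IG = 0.9241 - 0.8907 = 0.0334

0.0334


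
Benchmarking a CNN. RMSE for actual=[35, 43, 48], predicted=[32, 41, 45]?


MSE = 22/3 = 7.3333
RMSE = √(22/3) = 2.708

2.708


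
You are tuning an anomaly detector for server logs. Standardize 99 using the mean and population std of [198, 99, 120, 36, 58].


μ = 102.2, σ = 56.2864
z = (99 - 102.2)/56.2864 = -0.0569

-0.0569


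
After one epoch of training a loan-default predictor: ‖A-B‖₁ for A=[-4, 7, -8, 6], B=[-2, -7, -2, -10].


d = |-4+ 2| + |7+ 7| + |-8+ 2| + |6+ 10|
  = 2 + 14 + 6 + 16
  = 38

38


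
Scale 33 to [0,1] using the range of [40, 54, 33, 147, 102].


min=33, max=147
(33-33)/(147-33) = 0/114 = 0.0

0.0


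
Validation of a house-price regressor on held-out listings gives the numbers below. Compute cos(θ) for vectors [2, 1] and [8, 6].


A·B = 2·8 + 1·6 = 22
‖A‖ = √5 = 2.2361, ‖B‖ = √100 = 10
cos = 22/(√5·√100) = 22/√500 = 0.9839

0.9839


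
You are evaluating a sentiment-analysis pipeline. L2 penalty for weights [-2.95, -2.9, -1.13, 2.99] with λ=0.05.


‖w‖₂² = (-2.95)² + (-2.9)² + (-1.13)² + (2.99)²
     = 8.7025 + 8.41 + 1.2769 + 8.9401
     = 27.3295
λ·‖w‖₂² = 0.05·27.3295 = 1.366475

1.366475


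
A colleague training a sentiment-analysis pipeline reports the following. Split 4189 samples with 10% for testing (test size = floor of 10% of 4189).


Test = ⌊4189·10/100⌋ = 418
Train = 4189 - 418 = 3771

Train: 3771, Test: 418


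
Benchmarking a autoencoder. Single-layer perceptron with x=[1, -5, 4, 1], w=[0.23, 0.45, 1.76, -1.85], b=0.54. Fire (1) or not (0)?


z = (1)·(0.23) + (-5)·(0.45) + (4)·(1.76) + (1)·(-1.85) + 0.54
  = 3.71
step(z) = 1 (z≥0)

1


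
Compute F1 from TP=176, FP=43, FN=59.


Precision = 176/219 = 0.8037
Recall = 176/235 = 0.7489
F1 = 2·P·R/(P+R) = 2·TP/(2·TP+FP+FN) = 352/(352+43+59) = 352/454 = 0.7753

0.7753


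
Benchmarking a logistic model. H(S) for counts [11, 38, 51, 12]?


Probabilities: [11/112, 38/112, 51/112, 12/112] ≈ [0.0982, 0.3393, 0.4554, 0.1071]
H = -((11/112)·log₂(11/112) + (38/112)·log₂(38/112) + (51/112)·log₂(51/112) + (12/112)·log₂(12/112))
  = 1.72 bits

1.72 bits


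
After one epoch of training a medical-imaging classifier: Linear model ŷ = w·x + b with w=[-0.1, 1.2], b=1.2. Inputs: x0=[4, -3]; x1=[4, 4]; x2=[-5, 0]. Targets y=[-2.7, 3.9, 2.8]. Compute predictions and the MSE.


ŷ0 = (-0.1)·(4) + (1.2)·(-3) + 1.2 = -2.8
ŷ1 = (-0.1)·(4) + (1.2)·(4) + 1.2 = 5.6
ŷ2 = (-0.1)·(-5) + (1.2)·(0) + 1.2 = 1.7
errors² = [0.01, 2.89, 1.21]
MSE = 4.1100/3 = 1.37

1.37


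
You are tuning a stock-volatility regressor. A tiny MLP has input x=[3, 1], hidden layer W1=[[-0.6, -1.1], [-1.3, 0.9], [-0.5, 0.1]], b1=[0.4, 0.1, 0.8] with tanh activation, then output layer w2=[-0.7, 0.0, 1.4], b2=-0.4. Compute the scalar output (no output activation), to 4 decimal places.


z1[0] = (-0.6)·(3) + (-1.1)·(1) + 0.4 = -2.5
z1[1] = (-1.3)·(3) + (0.9)·(1) + 0.1 = -2.9
z1[2] = (-0.5)·(3) + (0.1)·(1) + 0.8 = -0.6
h = tanh(z1) = [-0.9866, -0.994, -0.537]
output = (-0.7)·(-0.9866) + (0.0)·(-0.994) + (1.4)·(-0.537) - 0.4 = -0.4612

-0.4612


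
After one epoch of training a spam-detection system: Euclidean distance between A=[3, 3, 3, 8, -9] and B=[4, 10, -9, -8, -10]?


d = √((3-4)² + (3-10)² + (3+ 9)² + (8+ 8)² + (-9+ 10)²)
  = √(1 + 49 + 144 + 256 + 1)
  = √451 = 21.2368

21.2368
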